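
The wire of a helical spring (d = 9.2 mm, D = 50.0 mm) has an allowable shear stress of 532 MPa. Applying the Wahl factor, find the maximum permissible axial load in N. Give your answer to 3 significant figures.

2540 N

C = D/d = 50.0/9.2 = 5.4348
K_W = (4C−1)/(4C−4) + 0.615/C = 20.739/17.739 + 0.1132 = 1.2823
τ_max = K·8FD/(πd³) → F_max = τ_allow·πd³/(8DK)
F_max = 532·π·9.2³/(8·50.0·1.2823) = 1.3014e+06/512.91 = 2537.4 N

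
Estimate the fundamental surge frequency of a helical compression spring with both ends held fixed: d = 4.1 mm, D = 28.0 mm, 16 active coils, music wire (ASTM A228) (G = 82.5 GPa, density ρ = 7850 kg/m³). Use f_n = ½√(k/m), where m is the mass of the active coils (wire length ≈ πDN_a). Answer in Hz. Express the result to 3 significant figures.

k = Gd⁴/(8D³N_a) = (82.5×10³)(4.1⁴)/(8·28.0³·16) = 8.2967 N/mm = 8296.7 N/m
Wire length L = πDN_a = π·28.0·16 = 1407.4 mm
m = ρ·(πd²/4)·L = 7850 × 13.203×10⁻⁶ m² × 1.4074 m = 0.14587 kg
f_n = ½√(k/m) = 0.5·√(8296.7/0.14587) = 0.5·√(56879) = 119.25 Hz

119 Hz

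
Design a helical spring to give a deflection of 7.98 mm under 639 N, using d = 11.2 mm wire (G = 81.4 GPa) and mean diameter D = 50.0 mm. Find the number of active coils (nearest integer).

Required rate k = F/δ = 639/7.98 = 80.075 N/mm
N_a = Gd⁴/(8D³k) = (81.4×10³ × 11.2⁴)/(8 × 50.0³ × 80.075)
    = 1.28084e+09 / 8.00752e+07 = 16 → 16 coils

16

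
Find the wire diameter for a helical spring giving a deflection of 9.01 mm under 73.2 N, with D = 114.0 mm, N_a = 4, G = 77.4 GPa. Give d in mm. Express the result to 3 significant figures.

8.40 mm

Required rate k = F/δ = 73.2/9.01 = 8.1243 N/mm
d = (8D³N_a·k / G)^(1/4) = (8·114.0³·4·8.1243 / (77.4×10³))^0.25
  = (4976.3)^0.25 = 8.3990 mm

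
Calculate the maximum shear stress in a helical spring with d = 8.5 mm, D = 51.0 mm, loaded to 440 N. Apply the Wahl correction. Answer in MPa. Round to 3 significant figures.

117 MPa

Spring index C = D/d = 51.0/8.5 = 6.0000
K_W = (4C−1)/(4C−4) + 0.615/C = 23.000/20.000 + 0.1025 = 1.2525
τ₀ = 8FD/(πd³) = 8·440·51.0/(π·8.5³) = 179520/1929.3 = 93.048 MPa
τ_max = K·τ₀ = 1.2525 × 93.048 = 116.54 MPa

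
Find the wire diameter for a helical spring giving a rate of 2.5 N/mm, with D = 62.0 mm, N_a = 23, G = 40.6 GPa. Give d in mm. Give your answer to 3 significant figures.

d = (8D³N_a·k / G)^(1/4) = (8·62.0³·23·2.5 / (40.6×10³))^0.25
  = (2700.3)^0.25 = 7.2086 mm

7.21 mm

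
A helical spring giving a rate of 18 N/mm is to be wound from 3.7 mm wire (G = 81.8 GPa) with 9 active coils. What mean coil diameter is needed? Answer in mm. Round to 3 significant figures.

D = (Gd⁴/(8N_a·k))^(1/3) = (81.8×10³·3.7⁴/(8·9·18))^(1/3)
  = (11829.2)^(1/3) = 22.7851 mm

22.8 mm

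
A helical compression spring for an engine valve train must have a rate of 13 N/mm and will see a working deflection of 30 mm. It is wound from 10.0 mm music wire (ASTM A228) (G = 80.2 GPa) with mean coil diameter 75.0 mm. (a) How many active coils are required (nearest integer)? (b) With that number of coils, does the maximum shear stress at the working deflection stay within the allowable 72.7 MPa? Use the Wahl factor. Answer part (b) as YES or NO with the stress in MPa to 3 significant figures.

(a) 18 coils; (b) NO, τ_max = 90.6 MPa

N_a = Gd⁴/(8D³k) = (80.2×10³)(10.0⁴)/(8·75.0³·13) = 18.28 → N_a = 18
Actual rate k = Gd⁴/(8D³·18) = 13.202 N/mm
Working load F = kδ = 13.202·30 = 396.05 N
C = 75.0/10.0 = 7.5000; K_W = (4C−1)/(4C−4)+0.615/C = 1.1974
τ_max = K_W·8FD/(πd³) = 1.1974·75.64 = 90.57 MPa
τ_max > 72.7 MPa → exceeds allowable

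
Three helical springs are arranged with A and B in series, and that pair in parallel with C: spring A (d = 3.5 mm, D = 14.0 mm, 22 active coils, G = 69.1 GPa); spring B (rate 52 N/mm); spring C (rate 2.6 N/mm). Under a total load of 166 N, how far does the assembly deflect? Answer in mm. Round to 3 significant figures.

9.33 mm

k_A = Gd⁴/(8D³N_a) = (69.1×10³)(3.5⁴)/(8·14.0³·22) = 21.471 N/mm
Springs A,B series: k_AB = 1/(1/21.471+1/52) = 15.196 N/mm; parallel with C: k_eq = 15.196+2.6 = 17.796 N/mm
δ = F/k_eq = 166/17.796 = 9.3277 mm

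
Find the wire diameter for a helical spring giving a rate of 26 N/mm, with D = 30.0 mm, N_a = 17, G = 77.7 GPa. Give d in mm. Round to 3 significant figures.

5.92 mm

d = (8D³N_a·k / G)^(1/4) = (8·30.0³·17·26 / (77.7×10³))^0.25
  = (1228.7)^0.25 = 5.9206 mm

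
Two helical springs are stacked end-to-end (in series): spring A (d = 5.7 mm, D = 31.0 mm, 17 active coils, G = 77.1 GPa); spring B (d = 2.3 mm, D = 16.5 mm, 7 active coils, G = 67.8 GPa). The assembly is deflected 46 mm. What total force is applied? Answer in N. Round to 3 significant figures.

k_A = Gd⁴/(8D³N_a) = (77.1×10³)(5.7⁴)/(8·31.0³·17) = 20.088 N/mm
k_B = Gd⁴/(8D³N_a) = (67.8×10³)(2.3⁴)/(8·16.5³·7) = 7.5423 N/mm
Series: 1/k_eq = 1/20.088 + 1/7.5423 = 0.18237; k_eq = 5.4834 N/mm
F = k_eq·δ = 5.4834·46 = 252.24 N

252 N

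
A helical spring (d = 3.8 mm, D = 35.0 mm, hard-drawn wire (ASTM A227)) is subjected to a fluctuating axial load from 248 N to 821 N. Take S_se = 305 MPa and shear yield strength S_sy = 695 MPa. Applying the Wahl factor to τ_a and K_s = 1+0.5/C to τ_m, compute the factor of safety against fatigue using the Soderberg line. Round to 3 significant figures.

0.324

C = D/d = 35.0/3.8 = 9.2105; K_W = (4C−1)/(4C−4)+0.615/C = 1.1581; K_s = 1+0.5/C = 1.0543
F_a = (F_max−F_min)/2 = 286.5 N; F_m = (F_max+F_min)/2 = 534.5 N
τ_a = K_W·8F_aD/(πd³) = 1.1581 × 465.35 = 538.93 MPa
τ_m = K_s·8F_mD/(πd³) = 1.0543 × 868.17 = 915.3 MPa
Soderberg: 1/n_f = τ_a/S_se + τ_m/S_sy = 538.93/305 + 915.3/695 = 1.76699 + 1.31698 = 3.084
n_f = 1/3.084 = 0.3243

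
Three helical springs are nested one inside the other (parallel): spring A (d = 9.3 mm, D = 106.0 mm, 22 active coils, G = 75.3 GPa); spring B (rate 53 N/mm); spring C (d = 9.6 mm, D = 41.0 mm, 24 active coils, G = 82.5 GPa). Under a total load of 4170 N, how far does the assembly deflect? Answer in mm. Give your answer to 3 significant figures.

k_A = Gd⁴/(8D³N_a) = (75.3×10³)(9.3⁴)/(8·106.0³·22) = 2.6872 N/mm
k_C = Gd⁴/(8D³N_a) = (82.5×10³)(9.6⁴)/(8·41.0³·24) = 52.952 N/mm
Parallel: k_eq = 2.6872 + 53 + 52.952 = 108.64 N/mm
δ = F/k_eq = 4170/108.64 = 38.384 mm

38.4 mm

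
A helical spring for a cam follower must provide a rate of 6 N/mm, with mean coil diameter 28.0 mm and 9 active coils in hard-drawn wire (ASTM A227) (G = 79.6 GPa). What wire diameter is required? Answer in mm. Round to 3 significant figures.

3.30 mm

d = (8D³N_a·k / G)^(1/4) = (8·28.0³·9·6 / (79.6×10³))^0.25
  = (119.14)^0.25 = 3.3038 mm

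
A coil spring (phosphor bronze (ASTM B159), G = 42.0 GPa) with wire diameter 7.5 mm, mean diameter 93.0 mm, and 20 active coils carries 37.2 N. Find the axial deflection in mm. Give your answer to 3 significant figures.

36.0 mm

k = Gd⁴/(8D³N_a) = (42.0×10³)(7.5⁴)/(8·93.0³·20) = 1.0326 N/mm
δ = F/k = 37.2 / 1.0326 = 36.026 mm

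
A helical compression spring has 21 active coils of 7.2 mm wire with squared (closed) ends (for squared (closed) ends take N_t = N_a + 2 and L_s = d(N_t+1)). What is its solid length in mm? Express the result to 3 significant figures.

squared (closed) ends: N_t = N_a + 2 = 21 + 2 = 23
L_s = d·(N_t+1) = 7.2 × 24 = 172.8 mm

173 mm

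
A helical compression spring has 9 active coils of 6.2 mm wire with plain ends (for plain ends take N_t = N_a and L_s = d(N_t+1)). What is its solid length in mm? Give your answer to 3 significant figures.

62.0 mm

plain ends: N_t = N_a = 9
L_s = d·(N_t+1) = 6.2 × 10 = 62 mm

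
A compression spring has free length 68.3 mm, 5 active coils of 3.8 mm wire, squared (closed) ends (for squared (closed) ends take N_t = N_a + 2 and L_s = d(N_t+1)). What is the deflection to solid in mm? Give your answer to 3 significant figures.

37.9 mm

N_t = 7; L_s = 3.8·8 = 30.4 mm
δ_solid = L₀ − L_s = 68.3 − 30.4 = 37.9 mm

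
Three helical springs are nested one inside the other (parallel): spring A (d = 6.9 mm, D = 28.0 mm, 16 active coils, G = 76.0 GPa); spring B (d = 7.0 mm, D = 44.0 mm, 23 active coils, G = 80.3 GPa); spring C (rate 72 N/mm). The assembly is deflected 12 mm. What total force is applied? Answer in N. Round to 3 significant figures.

k_A = Gd⁴/(8D³N_a) = (76.0×10³)(6.9⁴)/(8·28.0³·16) = 61.309 N/mm
k_B = Gd⁴/(8D³N_a) = (80.3×10³)(7.0⁴)/(8·44.0³·23) = 12.301 N/mm
Parallel: k_eq = 61.309 + 12.301 + 72 = 145.61 N/mm
F = k_eq·δ = 145.61·12 = 1747.3 N

1750 N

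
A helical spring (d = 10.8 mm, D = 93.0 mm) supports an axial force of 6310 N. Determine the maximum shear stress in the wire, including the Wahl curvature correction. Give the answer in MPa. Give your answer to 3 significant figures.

Spring index C = D/d = 93.0/10.8 = 8.6111
K_W = (4C−1)/(4C−4) + 0.615/C = 33.444/30.444 + 0.0714 = 1.1700
τ₀ = 8FD/(πd³) = 8·6310·93.0/(π·10.8³) = 4.69464e+06/3957.5 = 1186.3 MPa
τ_max = K·τ₀ = 1.1700 × 1186.3 = 1387.9 MPa

1390 MPa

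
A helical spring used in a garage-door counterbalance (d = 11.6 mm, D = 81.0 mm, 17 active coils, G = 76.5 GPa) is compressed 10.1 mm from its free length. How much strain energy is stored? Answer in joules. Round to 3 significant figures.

0.977 J

k = Gd⁴/(8D³N_a) = (76.5×10³)(11.6⁴)/(8·81.0³·17) = 19.165 N/mm
U = ½kδ² = 0.5 × 19.165 × 10.1² = 977.49 N·mm = 0.97749 J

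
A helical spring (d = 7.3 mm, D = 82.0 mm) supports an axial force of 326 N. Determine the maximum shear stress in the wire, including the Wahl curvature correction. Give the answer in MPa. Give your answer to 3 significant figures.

197 MPa

Spring index C = D/d = 82.0/7.3 = 11.2329
K_W = (4C−1)/(4C−4) + 0.615/C = 43.932/40.932 + 0.0548 = 1.1280
τ₀ = 8FD/(πd³) = 8·326·82.0/(π·7.3³) = 213856/1222.1 = 174.99 MPa
τ_max = K·τ₀ = 1.1280 × 174.99 = 197.39 MPa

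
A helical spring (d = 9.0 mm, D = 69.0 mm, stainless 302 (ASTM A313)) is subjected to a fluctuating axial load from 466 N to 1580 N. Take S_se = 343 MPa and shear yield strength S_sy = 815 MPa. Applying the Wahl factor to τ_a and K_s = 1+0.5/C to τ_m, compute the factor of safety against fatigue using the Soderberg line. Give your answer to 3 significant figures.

C = D/d = 69.0/9.0 = 7.6667; K_W = (4C−1)/(4C−4)+0.615/C = 1.1927; K_s = 1+0.5/C = 1.0652
F_a = (F_max−F_min)/2 = 557 N; F_m = (F_max+F_min)/2 = 1023 N
τ_a = K_W·8F_aD/(πd³) = 1.1927 × 134.25 = 160.12 MPa
τ_m = K_s·8F_mD/(πd³) = 1.0652 × 246.57 = 262.65 MPa
Soderberg: 1/n_f = τ_a/S_se + τ_m/S_sy = 160.12/343 + 262.65/815 = 0.46683 + 0.32227 = 0.7891
n_f = 1/0.7891 = 1.267

1.27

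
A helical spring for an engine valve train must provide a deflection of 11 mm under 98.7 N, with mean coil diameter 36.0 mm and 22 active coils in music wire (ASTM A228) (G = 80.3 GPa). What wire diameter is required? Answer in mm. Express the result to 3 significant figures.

Required rate k = F/δ = 98.7/11 = 8.9727 N/mm
d = (8D³N_a·k / G)^(1/4) = (8·36.0³·22·8.9727 / (80.3×10³))^0.25
  = (917.55)^0.25 = 5.5037 mm

5.50 mm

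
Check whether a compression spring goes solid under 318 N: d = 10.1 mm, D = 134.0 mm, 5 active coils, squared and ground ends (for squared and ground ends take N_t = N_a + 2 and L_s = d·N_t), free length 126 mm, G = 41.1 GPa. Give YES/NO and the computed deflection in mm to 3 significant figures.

k = Gd⁴/(8D³N_a) = (41.1×10³)(10.1⁴)/(8·134.0³·5) = 4.4438 N/mm
N_t = 7; L_s = 10.1·7 = 70.7 mm; δ_solid = L₀ − L_s = 126 − 70.7 = 55.3 mm
δ = F/k = 318/4.4438 = 71.561 mm
δ ≥ δ_solid → spring goes solid

YES, δ = 71.6 mm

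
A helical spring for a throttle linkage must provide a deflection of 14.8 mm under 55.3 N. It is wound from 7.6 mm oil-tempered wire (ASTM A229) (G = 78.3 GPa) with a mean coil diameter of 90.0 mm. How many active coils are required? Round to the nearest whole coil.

12

Required rate k = F/δ = 55.3/14.8 = 3.7365 N/mm
N_a = Gd⁴/(8D³k) = (78.3×10³ × 7.6⁴)/(8 × 90.0³ × 3.7365)
    = 2.61226e+08 / 2.17912e+07 = 11.99 → 12 coils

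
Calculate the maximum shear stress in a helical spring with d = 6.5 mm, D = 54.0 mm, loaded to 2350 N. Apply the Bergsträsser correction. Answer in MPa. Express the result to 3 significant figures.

1370 MPa

Spring index C = D/d = 54.0/6.5 = 8.3077
K_B = (4C+2)/(4C−3) = 35.231/30.231 = 1.1654
τ₀ = 8FD/(πd³) = 8·2350·54.0/(π·6.5³) = 1.0152e+06/862.76 = 1176.7 MPa
τ_max = K·τ₀ = 1.1654 × 1176.7 = 1371.3 MPa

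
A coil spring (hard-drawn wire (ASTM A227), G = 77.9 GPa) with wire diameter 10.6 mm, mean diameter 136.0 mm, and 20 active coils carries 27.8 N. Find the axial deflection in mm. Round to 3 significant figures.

11.4 mm

k = Gd⁴/(8D³N_a) = (77.9×10³)(10.6⁴)/(8·136.0³·20) = 2.4436 N/mm
δ = F/k = 27.8 / 2.4436 = 11.377 mm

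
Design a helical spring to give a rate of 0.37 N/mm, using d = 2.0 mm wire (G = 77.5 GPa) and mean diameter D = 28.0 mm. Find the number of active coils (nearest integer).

19

N_a = Gd⁴/(8D³k) = (77.5×10³ × 2.0⁴)/(8 × 28.0³ × 0.37)
    = 1.24e+06 / 64977.9 = 19.08 → 19 coils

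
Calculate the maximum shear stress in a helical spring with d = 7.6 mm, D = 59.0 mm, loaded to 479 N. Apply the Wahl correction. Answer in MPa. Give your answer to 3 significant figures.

Spring index C = D/d = 59.0/7.6 = 7.7632
K_W = (4C−1)/(4C−4) + 0.615/C = 30.053/27.053 + 0.0792 = 1.1901
τ₀ = 8FD/(πd³) = 8·479·59.0/(π·7.6³) = 226088/1379.1 = 163.94 MPa
τ_max = K·τ₀ = 1.1901 × 163.94 = 195.11 MPa

195 MPa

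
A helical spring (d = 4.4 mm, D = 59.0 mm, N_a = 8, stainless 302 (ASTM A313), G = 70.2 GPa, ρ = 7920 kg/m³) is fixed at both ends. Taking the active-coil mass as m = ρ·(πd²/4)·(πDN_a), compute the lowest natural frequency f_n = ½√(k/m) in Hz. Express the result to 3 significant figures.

k = Gd⁴/(8D³N_a) = (70.2×10³)(4.4⁴)/(8·59.0³·8) = 2.0018 N/mm = 2001.8 N/m
Wire length L = πDN_a = π·59.0·8 = 1482.8 mm
m = ρ·(πd²/4)·L = 7920 × 15.205×10⁻⁶ m² × 1.4828 m = 0.17857 kg
f_n = ½√(k/m) = 0.5·√(2001.8/0.17857) = 0.5·√(11210) = 52.938 Hz

52.9 Hz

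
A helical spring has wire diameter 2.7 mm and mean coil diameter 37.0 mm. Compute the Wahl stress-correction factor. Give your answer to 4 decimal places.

C = D/d = 37.0/2.7 = 13.7037
K_W = (4C−1)/(4C−4) + 0.615/C = 53.815/50.815 + 0.0449 = 1.1039

1.1039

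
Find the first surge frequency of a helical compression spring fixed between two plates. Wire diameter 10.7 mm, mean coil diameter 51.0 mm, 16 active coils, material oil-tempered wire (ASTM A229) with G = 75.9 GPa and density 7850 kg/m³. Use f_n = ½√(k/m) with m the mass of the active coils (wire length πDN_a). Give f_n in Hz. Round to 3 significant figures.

90.0 Hz

k = Gd⁴/(8D³N_a) = (75.9×10³)(10.7⁴)/(8·51.0³·16) = 58.594 N/mm = 58594 N/m
Wire length L = πDN_a = π·51.0·16 = 2563.5 mm
m = ρ·(πd²/4)·L = 7850 × 89.92×10⁻⁶ m² × 2.5635 m = 1.8095 kg
f_n = ½√(k/m) = 0.5·√(58594/1.8095) = 0.5·√(32381) = 89.974 Hz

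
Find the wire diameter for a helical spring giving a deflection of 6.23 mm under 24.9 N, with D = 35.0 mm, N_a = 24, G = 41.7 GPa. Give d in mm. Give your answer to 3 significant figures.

5.30 mm

Required rate k = F/δ = 24.9/6.23 = 3.9968 N/mm
d = (8D³N_a·k / G)^(1/4) = (8·35.0³·24·3.9968 / (41.7×10³))^0.25
  = (789.01)^0.25 = 5.2999 mm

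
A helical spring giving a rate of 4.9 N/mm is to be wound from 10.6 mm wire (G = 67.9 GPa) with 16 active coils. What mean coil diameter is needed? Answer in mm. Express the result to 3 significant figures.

111 mm

D = (Gd⁴/(8N_a·k))^(1/3) = (67.9×10³·10.6⁴/(8·16·4.9))^(1/3)
  = (1.36674e+06)^(1/3) = 110.9760 mm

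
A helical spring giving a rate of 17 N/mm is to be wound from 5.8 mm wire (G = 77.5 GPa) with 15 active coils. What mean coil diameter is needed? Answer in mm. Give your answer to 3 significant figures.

35.0 mm

D = (Gd⁴/(8N_a·k))^(1/3) = (77.5×10³·5.8⁴/(8·15·17))^(1/3)
  = (42991.6)^(1/3) = 35.0317 mm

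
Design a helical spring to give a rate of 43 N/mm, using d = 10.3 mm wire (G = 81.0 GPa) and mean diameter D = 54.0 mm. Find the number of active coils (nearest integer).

N_a = Gd⁴/(8D³k) = (81.0×10³ × 10.3⁴)/(8 × 54.0³ × 43)
    = 9.11662e+08 / 5.41676e+07 = 16.83 → 17 coils

17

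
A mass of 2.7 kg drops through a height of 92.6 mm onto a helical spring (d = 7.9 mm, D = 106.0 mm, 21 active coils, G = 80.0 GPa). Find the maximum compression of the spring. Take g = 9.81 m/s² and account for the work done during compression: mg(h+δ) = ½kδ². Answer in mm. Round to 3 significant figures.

75.7 mm

k = Gd⁴/(8D³N_a) = (80.0×10³)(7.9⁴)/(8·106.0³·21) = 1.5573 N/mm
W = mg = 2.7 × 9.81 = 26.487 N
½kδ² − Wδ − Wh = 0 → δ = (W + √(W² + 2kWh))/k
δ = (26.487 + √(701.56 + 7639.15))/1.5573 = (26.487 + 91.328)/1.5573 = 75.653 mm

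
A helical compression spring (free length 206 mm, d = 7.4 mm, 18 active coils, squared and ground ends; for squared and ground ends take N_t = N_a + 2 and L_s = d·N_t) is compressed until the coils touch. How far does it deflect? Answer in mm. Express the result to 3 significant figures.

N_t = 20; L_s = 7.4·20 = 148 mm
δ_solid = L₀ − L_s = 206 − 148 = 58 mm

58.0 mm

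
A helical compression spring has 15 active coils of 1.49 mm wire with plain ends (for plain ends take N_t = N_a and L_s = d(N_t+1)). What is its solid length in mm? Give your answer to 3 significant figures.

23.8 mm

plain ends: N_t = N_a = 15
L_s = d·(N_t+1) = 1.49 × 16 = 23.84 mm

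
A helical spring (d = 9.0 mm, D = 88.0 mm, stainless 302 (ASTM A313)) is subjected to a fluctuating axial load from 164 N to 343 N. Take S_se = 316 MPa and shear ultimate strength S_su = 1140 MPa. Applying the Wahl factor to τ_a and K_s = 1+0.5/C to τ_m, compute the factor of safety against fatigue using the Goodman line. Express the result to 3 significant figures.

5.82

C = D/d = 88.0/9.0 = 9.7778; K_W = (4C−1)/(4C−4)+0.615/C = 1.1483; K_s = 1+0.5/C = 1.0511
F_a = (F_max−F_min)/2 = 89.5 N; F_m = (F_max+F_min)/2 = 253.5 N
τ_a = K_W·8F_aD/(πd³) = 1.1483 × 27.512 = 31.593 MPa
τ_m = K_s·8F_mD/(πd³) = 1.0511 × 77.924 = 81.909 MPa
Goodman: 1/n_f = τ_a/S_se + τ_m/S_su = 31.593/316 + 81.909/1140 = 0.09998 + 0.07185 = 0.17183
n_f = 1/0.17183 = 5.82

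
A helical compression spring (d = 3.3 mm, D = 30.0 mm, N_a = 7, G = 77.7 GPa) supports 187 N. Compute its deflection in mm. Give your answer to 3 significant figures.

k = Gd⁴/(8D³N_a) = (77.7×10³)(3.3⁴)/(8·30.0³·7) = 6.0943 N/mm
δ = F/k = 187 / 6.0943 = 30.684 mm

30.7 mm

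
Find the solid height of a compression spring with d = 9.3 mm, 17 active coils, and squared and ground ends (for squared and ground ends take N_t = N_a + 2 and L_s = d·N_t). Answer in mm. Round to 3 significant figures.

177 mm

squared and ground ends: N_t = N_a + 2 = 17 + 2 = 19
L_s = d·N_t = 9.3 × 19 = 176.7 mm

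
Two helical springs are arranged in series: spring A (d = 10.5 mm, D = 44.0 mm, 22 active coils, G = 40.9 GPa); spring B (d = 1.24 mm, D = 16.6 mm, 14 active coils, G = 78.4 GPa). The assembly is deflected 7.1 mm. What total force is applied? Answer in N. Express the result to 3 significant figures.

k_A = Gd⁴/(8D³N_a) = (40.9×10³)(10.5⁴)/(8·44.0³·22) = 33.16 N/mm
k_B = Gd⁴/(8D³N_a) = (78.4×10³)(1.24⁴)/(8·16.6³·14) = 0.36179 N/mm
Series: 1/k_eq = 1/33.16 + 1/0.36179 = 2.7942; k_eq = 0.35789 N/mm
F = k_eq·δ = 0.35789·7.1 = 2.541 N

2.54 N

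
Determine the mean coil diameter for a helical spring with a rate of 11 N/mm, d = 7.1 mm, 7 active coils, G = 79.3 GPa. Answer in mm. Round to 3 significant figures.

D = (Gd⁴/(8N_a·k))^(1/3) = (79.3×10³·7.1⁴/(8·7·11))^(1/3)
  = (327134)^(1/3) = 68.9036 mm

68.9 mm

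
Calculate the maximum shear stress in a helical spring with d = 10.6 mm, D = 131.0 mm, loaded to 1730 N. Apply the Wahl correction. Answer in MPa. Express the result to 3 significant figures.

Spring index C = D/d = 131.0/10.6 = 12.3585
K_W = (4C−1)/(4C−4) + 0.615/C = 48.434/45.434 + 0.0498 = 1.1158
τ₀ = 8FD/(πd³) = 8·1730·131.0/(π·10.6³) = 1.81304e+06/3741.7 = 484.55 MPa
τ_max = K·τ₀ = 1.1158 × 484.55 = 540.66 MPa

541 MPa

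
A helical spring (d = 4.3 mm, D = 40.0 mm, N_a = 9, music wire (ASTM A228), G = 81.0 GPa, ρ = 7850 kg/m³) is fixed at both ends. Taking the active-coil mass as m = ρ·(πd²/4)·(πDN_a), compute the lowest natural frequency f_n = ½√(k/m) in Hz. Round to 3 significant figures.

k = Gd⁴/(8D³N_a) = (81.0×10³)(4.3⁴)/(8·40.0³·9) = 6.0096 N/mm = 6009.6 N/m
Wire length L = πDN_a = π·40.0·9 = 1131 mm
m = ρ·(πd²/4)·L = 7850 × 14.522×10⁻⁶ m² × 1.131 m = 0.12893 kg
f_n = ½√(k/m) = 0.5·√(6009.6/0.12893) = 0.5·√(46612) = 107.95 Hz

108 Hz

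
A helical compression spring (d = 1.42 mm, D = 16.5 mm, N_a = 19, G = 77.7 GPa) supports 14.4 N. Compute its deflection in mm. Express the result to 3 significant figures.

31.1 mm

k = Gd⁴/(8D³N_a) = (77.7×10³)(1.42⁴)/(8·16.5³·19) = 0.46268 N/mm
δ = F/k = 14.4 / 0.46268 = 31.123 mm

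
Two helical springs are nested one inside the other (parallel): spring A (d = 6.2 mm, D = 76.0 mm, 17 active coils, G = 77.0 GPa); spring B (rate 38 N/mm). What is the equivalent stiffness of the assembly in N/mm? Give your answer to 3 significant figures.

39.9 N/mm

k_A = Gd⁴/(8D³N_a) = (77.0×10³)(6.2⁴)/(8·76.0³·17) = 1.9058 N/mm
Parallel: k_eq = 1.9058 + 38 = 39.906 N/mm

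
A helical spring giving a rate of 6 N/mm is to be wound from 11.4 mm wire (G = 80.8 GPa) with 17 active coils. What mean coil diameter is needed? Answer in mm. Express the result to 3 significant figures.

D = (Gd⁴/(8N_a·k))^(1/3) = (80.8×10³·11.4⁴/(8·17·6))^(1/3)
  = (1.6724e+06)^(1/3) = 118.6989 mm

119 mm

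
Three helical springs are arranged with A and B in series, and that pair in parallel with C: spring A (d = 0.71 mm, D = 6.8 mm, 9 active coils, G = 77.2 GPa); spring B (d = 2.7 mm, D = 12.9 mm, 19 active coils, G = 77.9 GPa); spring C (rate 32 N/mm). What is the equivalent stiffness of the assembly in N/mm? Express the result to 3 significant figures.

32.8 N/mm

k_A = Gd⁴/(8D³N_a) = (77.2×10³)(0.71⁴)/(8·6.8³·9) = 0.86655 N/mm
k_B = Gd⁴/(8D³N_a) = (77.9×10³)(2.7⁴)/(8·12.9³·19) = 12.688 N/mm
Springs A,B series: k_AB = 1/(1/0.86655+1/12.688) = 0.81115 N/mm; parallel with C: k_eq = 0.81115+32 = 32.811 N/mm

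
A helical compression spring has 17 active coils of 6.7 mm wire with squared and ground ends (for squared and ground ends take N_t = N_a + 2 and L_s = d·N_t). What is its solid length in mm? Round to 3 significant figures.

127 mm

squared and ground ends: N_t = N_a + 2 = 17 + 2 = 19
L_s = d·N_t = 6.7 × 19 = 127.3 mm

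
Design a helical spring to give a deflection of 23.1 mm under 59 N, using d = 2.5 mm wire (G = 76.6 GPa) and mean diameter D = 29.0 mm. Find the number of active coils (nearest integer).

6

Required rate k = F/δ = 59/23.1 = 2.5541 N/mm
N_a = Gd⁴/(8D³k) = (76.6×10³ × 2.5⁴)/(8 × 29.0³ × 2.5541)
    = 2.99219e+06 / 498338 = 6.004 → 6 coils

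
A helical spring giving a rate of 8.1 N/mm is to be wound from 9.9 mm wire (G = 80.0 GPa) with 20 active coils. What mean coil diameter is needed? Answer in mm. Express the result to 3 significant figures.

84.0 mm

D = (Gd⁴/(8N_a·k))^(1/3) = (80.0×10³·9.9⁴/(8·20·8.1))^(1/3)
  = (592961)^(1/3) = 84.0121 mm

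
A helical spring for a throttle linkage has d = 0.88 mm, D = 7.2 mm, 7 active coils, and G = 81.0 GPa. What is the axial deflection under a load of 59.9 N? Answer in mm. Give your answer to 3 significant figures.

k = Gd⁴/(8D³N_a) = (81.0×10³)(0.88⁴)/(8·7.2³·7) = 2.324 N/mm
δ = F/k = 59.9 / 2.324 = 25.775 mm

25.8 mm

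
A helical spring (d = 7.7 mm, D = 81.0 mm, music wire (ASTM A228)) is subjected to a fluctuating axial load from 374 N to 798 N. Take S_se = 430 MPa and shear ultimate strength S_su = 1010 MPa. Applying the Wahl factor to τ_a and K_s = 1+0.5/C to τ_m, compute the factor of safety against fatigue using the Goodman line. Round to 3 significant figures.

1.89

C = D/d = 81.0/7.7 = 10.5195; K_W = (4C−1)/(4C−4)+0.615/C = 1.1372; K_s = 1+0.5/C = 1.0475
F_a = (F_max−F_min)/2 = 212 N; F_m = (F_max+F_min)/2 = 586 N
τ_a = K_W·8F_aD/(πd³) = 1.1372 × 95.783 = 108.93 MPa
τ_m = K_s·8F_mD/(πd³) = 1.0475 × 264.76 = 277.34 MPa
Goodman: 1/n_f = τ_a/S_se + τ_m/S_su = 108.93/430 + 277.34/1010 = 0.25332 + 0.27460 = 0.52792
n_f = 1/0.52792 = 1.894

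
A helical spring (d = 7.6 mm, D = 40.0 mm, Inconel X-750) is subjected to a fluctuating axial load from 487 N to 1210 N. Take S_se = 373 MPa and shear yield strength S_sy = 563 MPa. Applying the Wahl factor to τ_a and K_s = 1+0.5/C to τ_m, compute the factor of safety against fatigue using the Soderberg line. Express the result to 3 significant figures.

1.48

C = D/d = 40.0/7.6 = 5.2632; K_W = (4C−1)/(4C−4)+0.615/C = 1.2928; K_s = 1+0.5/C = 1.0950
F_a = (F_max−F_min)/2 = 361.5 N; F_m = (F_max+F_min)/2 = 848.5 N
τ_a = K_W·8F_aD/(πd³) = 1.2928 × 83.882 = 108.44 MPa
τ_m = K_s·8F_mD/(πd³) = 1.0950 × 196.88 = 215.59 MPa
Soderberg: 1/n_f = τ_a/S_se + τ_m/S_sy = 108.44/373 + 215.59/563 = 0.29072 + 0.38293 = 0.67365
n_f = 1/0.67365 = 1.484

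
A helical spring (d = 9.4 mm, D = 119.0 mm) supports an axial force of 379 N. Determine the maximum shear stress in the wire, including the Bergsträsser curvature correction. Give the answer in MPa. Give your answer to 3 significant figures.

Spring index C = D/d = 119.0/9.4 = 12.6596
K_B = (4C+2)/(4C−3) = 52.638/47.638 = 1.1050
τ₀ = 8FD/(πd³) = 8·379·119.0/(π·9.4³) = 360808/2609.4 = 138.27 MPa
τ_max = K·τ₀ = 1.1050 × 138.27 = 152.79 MPa

153 MPa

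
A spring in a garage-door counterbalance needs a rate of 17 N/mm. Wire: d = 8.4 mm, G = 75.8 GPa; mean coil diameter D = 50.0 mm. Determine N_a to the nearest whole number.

N_a = Gd⁴/(8D³k) = (75.8×10³ × 8.4⁴)/(8 × 50.0³ × 17)
    = 3.77386e+08 / 1.7e+07 = 22.2 → 22 coils

22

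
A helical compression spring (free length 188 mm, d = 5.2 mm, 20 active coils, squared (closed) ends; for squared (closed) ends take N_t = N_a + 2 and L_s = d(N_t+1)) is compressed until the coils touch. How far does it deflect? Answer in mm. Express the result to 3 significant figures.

N_t = 22; L_s = 5.2·23 = 119.6 mm
δ_solid = L₀ − L_s = 188 − 119.6 = 68.4 mm

68.4 mm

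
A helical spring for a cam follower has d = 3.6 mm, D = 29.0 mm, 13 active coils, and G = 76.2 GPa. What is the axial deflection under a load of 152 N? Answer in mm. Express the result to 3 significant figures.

k = Gd⁴/(8D³N_a) = (76.2×10³)(3.6⁴)/(8·29.0³·13) = 5.0459 N/mm
δ = F/k = 152 / 5.0459 = 30.124 mm

30.1 mm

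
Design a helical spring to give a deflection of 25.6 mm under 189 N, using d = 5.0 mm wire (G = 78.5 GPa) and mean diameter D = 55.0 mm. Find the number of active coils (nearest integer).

5

Required rate k = F/δ = 189/25.6 = 7.3828 N/mm
N_a = Gd⁴/(8D³k) = (78.5×10³ × 5.0⁴)/(8 × 55.0³ × 7.3828)
    = 4.90625e+07 / 9.82652e+06 = 4.993 → 5 coils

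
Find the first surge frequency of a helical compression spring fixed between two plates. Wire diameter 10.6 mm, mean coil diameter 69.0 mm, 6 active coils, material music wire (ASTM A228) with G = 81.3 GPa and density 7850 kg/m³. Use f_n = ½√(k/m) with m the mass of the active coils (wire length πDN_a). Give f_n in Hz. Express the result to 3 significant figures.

134 Hz

k = Gd⁴/(8D³N_a) = (81.3×10³)(10.6⁴)/(8·69.0³·6) = 65.092 N/mm = 65092 N/m
Wire length L = πDN_a = π·69.0·6 = 1300.6 mm
m = ρ·(πd²/4)·L = 7850 × 88.247×10⁻⁶ m² × 1.3006 m = 0.90099 kg
f_n = ½√(k/m) = 0.5·√(65092/0.90099) = 0.5·√(72244) = 134.39 Hz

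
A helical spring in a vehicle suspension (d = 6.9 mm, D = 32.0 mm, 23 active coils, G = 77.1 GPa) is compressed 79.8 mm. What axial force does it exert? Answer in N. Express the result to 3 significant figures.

2310 N

k = Gd⁴/(8D³N_a) = (77.1×10³)(6.9⁴)/(8·32.0³·23) = 28.986 N/mm
F = k·δ = 28.986 × 79.8 = 2313.1 N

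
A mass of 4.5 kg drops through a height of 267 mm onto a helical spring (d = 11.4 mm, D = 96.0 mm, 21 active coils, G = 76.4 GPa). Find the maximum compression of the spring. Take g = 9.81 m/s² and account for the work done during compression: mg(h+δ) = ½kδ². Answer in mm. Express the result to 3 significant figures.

k = Gd⁴/(8D³N_a) = (76.4×10³)(11.4⁴)/(8·96.0³·21) = 8.6814 N/mm
W = mg = 4.5 × 9.81 = 44.145 N
½kδ² − Wδ − Wh = 0 → δ = (W + √(W² + 2kWh))/k
δ = (44.145 + √(1948.8 + 204650))/8.6814 = (44.145 + 454.53)/8.6814 = 57.442 mm

57.4 mm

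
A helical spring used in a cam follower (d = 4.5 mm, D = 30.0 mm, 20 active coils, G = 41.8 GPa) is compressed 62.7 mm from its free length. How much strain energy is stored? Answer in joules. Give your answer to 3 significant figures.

7.80 J

k = Gd⁴/(8D³N_a) = (41.8×10³)(4.5⁴)/(8·30.0³·20) = 3.9677 N/mm
U = ½kδ² = 0.5 × 3.9677 × 62.7² = 7799.2 N·mm = 7.7992 J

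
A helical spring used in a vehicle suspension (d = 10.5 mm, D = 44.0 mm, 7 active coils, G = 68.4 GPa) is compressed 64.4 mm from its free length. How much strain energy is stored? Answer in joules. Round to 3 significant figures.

361 J

k = Gd⁴/(8D³N_a) = (68.4×10³)(10.5⁴)/(8·44.0³·7) = 174.29 N/mm
U = ½kδ² = 0.5 × 174.29 × 64.4² = 3.6142e+05 N·mm = 361.42 J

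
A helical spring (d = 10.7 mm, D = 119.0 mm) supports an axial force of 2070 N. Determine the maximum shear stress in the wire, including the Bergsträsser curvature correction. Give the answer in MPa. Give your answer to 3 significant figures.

574 MPa

Spring index C = D/d = 119.0/10.7 = 11.1215
K_B = (4C+2)/(4C−3) = 46.486/41.486 = 1.1205
τ₀ = 8FD/(πd³) = 8·2070·119.0/(π·10.7³) = 1.97064e+06/3848.6 = 512.04 MPa
τ_max = K·τ₀ = 1.1205 × 512.04 = 573.76 MPa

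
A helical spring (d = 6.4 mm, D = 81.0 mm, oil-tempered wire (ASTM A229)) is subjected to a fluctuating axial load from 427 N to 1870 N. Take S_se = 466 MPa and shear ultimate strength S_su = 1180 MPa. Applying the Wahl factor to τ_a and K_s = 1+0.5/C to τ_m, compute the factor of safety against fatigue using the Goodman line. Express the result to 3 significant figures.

0.465

C = D/d = 81.0/6.4 = 12.6562; K_W = (4C−1)/(4C−4)+0.615/C = 1.1129; K_s = 1+0.5/C = 1.0395
F_a = (F_max−F_min)/2 = 721.5 N; F_m = (F_max+F_min)/2 = 1148.5 N
τ_a = K_W·8F_aD/(πd³) = 1.1129 × 567.7 = 631.82 MPa
τ_m = K_s·8F_mD/(πd³) = 1.0395 × 903.68 = 939.38 MPa
Goodman: 1/n_f = τ_a/S_se + τ_m/S_su = 631.82/466 + 939.38/1180 = 1.35583 + 0.79609 = 2.1519
n_f = 1/2.1519 = 0.4647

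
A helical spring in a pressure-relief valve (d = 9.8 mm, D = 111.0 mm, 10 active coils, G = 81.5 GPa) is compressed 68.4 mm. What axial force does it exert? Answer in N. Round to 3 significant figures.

k = Gd⁴/(8D³N_a) = (81.5×10³)(9.8⁴)/(8·111.0³·10) = 6.8707 N/mm
F = k·δ = 6.8707 × 68.4 = 469.96 N

470 N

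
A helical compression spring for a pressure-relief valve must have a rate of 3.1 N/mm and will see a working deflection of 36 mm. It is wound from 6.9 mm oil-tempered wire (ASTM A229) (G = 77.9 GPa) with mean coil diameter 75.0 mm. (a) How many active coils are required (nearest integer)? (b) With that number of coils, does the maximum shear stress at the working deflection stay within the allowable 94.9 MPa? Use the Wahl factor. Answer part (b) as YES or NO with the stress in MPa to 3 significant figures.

(a) 17 coils; (b) YES, τ_max = 73.0 MPa

N_a = Gd⁴/(8D³k) = (77.9×10³)(6.9⁴)/(8·75.0³·3.1) = 16.88 → N_a = 17
Actual rate k = Gd⁴/(8D³·17) = 3.0776 N/mm
Working load F = kδ = 3.0776·36 = 110.79 N
C = 75.0/6.9 = 10.8696; K_W = (4C−1)/(4C−4)+0.615/C = 1.1326
τ_max = K_W·8FD/(πd³) = 1.1326·64.412 = 72.951 MPa
τ_max ≤ 94.9 MPa → acceptable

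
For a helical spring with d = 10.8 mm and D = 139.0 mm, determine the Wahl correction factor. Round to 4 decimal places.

C = D/d = 139.0/10.8 = 12.8704
K_W = (4C−1)/(4C−4) + 0.615/C = 50.481/47.481 + 0.0478 = 1.1110

1.1110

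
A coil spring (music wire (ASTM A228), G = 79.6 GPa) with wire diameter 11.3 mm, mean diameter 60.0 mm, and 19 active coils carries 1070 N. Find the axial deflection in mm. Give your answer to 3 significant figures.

k = Gd⁴/(8D³N_a) = (79.6×10³)(11.3⁴)/(8·60.0³·19) = 39.53 N/mm
δ = F/k = 1070 / 39.53 = 27.068 mm

27.1 mm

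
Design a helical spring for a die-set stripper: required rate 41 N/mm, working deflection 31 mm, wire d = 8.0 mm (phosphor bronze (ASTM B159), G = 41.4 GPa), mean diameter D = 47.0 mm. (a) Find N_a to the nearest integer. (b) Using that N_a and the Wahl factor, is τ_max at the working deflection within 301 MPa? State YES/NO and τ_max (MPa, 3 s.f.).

(a) 5 coils; (b) NO, τ_max = 372 MPa

N_a = Gd⁴/(8D³k) = (41.4×10³)(8.0⁴)/(8·47.0³·41) = 4.98 → N_a = 5
Actual rate k = Gd⁴/(8D³·5) = 40.833 N/mm
Working load F = kδ = 40.833·31 = 1265.8 N
C = 47.0/8.0 = 5.8750; K_W = (4C−1)/(4C−4)+0.615/C = 1.2585
τ_max = K_W·8FD/(πd³) = 1.2585·295.89 = 372.39 MPa
τ_max > 301 MPa → exceeds allowable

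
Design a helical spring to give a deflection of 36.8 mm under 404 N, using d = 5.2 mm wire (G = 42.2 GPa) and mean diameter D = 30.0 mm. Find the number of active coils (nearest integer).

Required rate k = F/δ = 404/36.8 = 10.978 N/mm
N_a = Gd⁴/(8D³k) = (42.2×10³ × 5.2⁴)/(8 × 30.0³ × 10.978)
    = 3.0855e+07 / 2.3713e+06 = 13.01 → 13 coils

13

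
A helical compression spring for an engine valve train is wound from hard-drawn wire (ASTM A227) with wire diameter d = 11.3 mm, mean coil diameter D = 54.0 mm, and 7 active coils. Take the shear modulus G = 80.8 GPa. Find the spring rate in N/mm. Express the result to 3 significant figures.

k = Gd⁴/(8D³N_a) = (80.8×10³ × 11.3⁴) / (8 × 54.0³ × 7)
  = 1.31742e+09 / 8.81798e+06 = 149.4 N/mm

149 N/mm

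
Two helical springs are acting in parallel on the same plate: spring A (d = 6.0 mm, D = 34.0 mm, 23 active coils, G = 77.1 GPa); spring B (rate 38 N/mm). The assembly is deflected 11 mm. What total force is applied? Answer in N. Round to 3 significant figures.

k_A = Gd⁴/(8D³N_a) = (77.1×10³)(6.0⁴)/(8·34.0³·23) = 13.817 N/mm
Parallel: k_eq = 13.817 + 38 = 51.817 N/mm
F = k_eq·δ = 51.817·11 = 569.98 N

570 N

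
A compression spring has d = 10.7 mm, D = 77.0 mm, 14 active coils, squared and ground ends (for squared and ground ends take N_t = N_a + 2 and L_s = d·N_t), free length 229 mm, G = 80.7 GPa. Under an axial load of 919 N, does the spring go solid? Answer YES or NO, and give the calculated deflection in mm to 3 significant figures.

NO, δ = 44.4 mm

k = Gd⁴/(8D³N_a) = (80.7×10³)(10.7⁴)/(8·77.0³·14) = 20.688 N/mm
N_t = 16; L_s = 10.7·16 = 171.2 mm; δ_solid = L₀ − L_s = 229 − 171.2 = 57.8 mm
δ = F/k = 919/20.688 = 44.422 mm
δ < δ_solid → spring does not go solid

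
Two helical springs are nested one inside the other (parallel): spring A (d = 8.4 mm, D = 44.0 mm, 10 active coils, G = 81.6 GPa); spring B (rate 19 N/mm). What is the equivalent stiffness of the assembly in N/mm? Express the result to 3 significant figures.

k_A = Gd⁴/(8D³N_a) = (81.6×10³)(8.4⁴)/(8·44.0³·10) = 59.616 N/mm
Parallel: k_eq = 59.616 + 19 = 78.616 N/mm

78.6 N/mm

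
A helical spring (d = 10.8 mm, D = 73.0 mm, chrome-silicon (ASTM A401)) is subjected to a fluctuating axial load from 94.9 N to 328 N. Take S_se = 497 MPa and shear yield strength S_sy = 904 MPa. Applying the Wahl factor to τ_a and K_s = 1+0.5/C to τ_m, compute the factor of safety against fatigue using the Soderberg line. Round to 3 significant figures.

12.6

C = D/d = 73.0/10.8 = 6.7593; K_W = (4C−1)/(4C−4)+0.615/C = 1.2212; K_s = 1+0.5/C = 1.0740
F_a = (F_max−F_min)/2 = 116.55 N; F_m = (F_max+F_min)/2 = 211.45 N
τ_a = K_W·8F_aD/(πd³) = 1.2212 × 17.199 = 21.004 MPa
τ_m = K_s·8F_mD/(πd³) = 1.0740 × 31.203 = 33.511 MPa
Soderberg: 1/n_f = τ_a/S_se + τ_m/S_sy = 21.004/497 + 33.511/904 = 0.04226 + 0.03707 = 0.079331
n_f = 1/0.079331 = 12.61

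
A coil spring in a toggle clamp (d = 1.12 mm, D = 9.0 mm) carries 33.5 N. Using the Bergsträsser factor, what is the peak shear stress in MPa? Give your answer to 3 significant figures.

640 MPa

Spring index C = D/d = 9.0/1.12 = 8.0357
K_B = (4C+2)/(4C−3) = 34.143/29.143 = 1.1716
τ₀ = 8FD/(πd³) = 8·33.5·9.0/(π·1.12³) = 2412/4.4137 = 546.48 MPa
τ_max = K·τ₀ = 1.1716 × 546.48 = 640.24 MPa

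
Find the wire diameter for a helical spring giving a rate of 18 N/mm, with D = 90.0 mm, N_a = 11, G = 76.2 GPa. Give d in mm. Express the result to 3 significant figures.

11.1 mm

d = (8D³N_a·k / G)^(1/4) = (8·90.0³·11·18 / (76.2×10³))^0.25
  = (15154)^0.25 = 11.0951 mm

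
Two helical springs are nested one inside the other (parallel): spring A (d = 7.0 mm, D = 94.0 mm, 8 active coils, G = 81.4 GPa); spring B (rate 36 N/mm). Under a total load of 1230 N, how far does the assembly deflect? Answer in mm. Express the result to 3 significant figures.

31.0 mm

k_A = Gd⁴/(8D³N_a) = (81.4×10³)(7.0⁴)/(8·94.0³·8) = 3.6767 N/mm
Parallel: k_eq = 3.6767 + 36 = 39.677 N/mm
δ = F/k_eq = 1230/39.677 = 31.001 mm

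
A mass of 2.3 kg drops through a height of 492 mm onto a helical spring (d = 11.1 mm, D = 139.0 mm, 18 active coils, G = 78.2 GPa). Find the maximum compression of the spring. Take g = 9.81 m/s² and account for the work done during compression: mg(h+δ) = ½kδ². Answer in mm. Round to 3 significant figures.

92.7 mm

k = Gd⁴/(8D³N_a) = (78.2×10³)(11.1⁴)/(8·139.0³·18) = 3.0697 N/mm
W = mg = 2.3 × 9.81 = 22.563 N
½kδ² − Wδ − Wh = 0 → δ = (W + √(W² + 2kWh))/k
δ = (22.563 + √(509.09 + 68152.8))/3.0697 = (22.563 + 262.03)/3.0697 = 92.713 mm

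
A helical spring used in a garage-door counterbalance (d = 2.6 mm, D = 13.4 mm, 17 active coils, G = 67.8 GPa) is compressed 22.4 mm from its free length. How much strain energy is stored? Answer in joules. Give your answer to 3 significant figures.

2.38 J

k = Gd⁴/(8D³N_a) = (67.8×10³)(2.6⁴)/(8·13.4³·17) = 9.4683 N/mm
U = ½kδ² = 0.5 × 9.4683 × 22.4² = 2375.4 N·mm = 2.3754 J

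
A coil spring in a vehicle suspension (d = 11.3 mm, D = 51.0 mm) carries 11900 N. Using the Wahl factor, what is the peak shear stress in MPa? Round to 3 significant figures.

Spring index C = D/d = 51.0/11.3 = 4.5133
K_W = (4C−1)/(4C−4) + 0.615/C = 17.053/14.053 + 0.1363 = 1.3497
τ₀ = 8FD/(πd³) = 8·11900·51.0/(π·11.3³) = 4.8552e+06/4533 = 1071.1 MPa
τ_max = K·τ₀ = 1.3497 × 1071.1 = 1445.7 MPa

1450 MPa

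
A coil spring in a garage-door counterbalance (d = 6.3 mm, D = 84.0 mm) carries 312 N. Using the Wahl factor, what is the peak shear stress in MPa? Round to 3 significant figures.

Spring index C = D/d = 84.0/6.3 = 13.3333
K_W = (4C−1)/(4C−4) + 0.615/C = 52.333/49.333 + 0.0461 = 1.1069
τ₀ = 8FD/(πd³) = 8·312·84.0/(π·6.3³) = 209664/785.55 = 266.9 MPa
τ_max = K·τ₀ = 1.1069 × 266.9 = 295.44 MPa

295 MPa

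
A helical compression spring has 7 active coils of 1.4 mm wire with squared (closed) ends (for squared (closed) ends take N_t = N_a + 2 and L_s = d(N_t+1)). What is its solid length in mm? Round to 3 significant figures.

14.0 mm

squared (closed) ends: N_t = N_a + 2 = 7 + 2 = 9
L_s = d·(N_t+1) = 1.4 × 10 = 14 mm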